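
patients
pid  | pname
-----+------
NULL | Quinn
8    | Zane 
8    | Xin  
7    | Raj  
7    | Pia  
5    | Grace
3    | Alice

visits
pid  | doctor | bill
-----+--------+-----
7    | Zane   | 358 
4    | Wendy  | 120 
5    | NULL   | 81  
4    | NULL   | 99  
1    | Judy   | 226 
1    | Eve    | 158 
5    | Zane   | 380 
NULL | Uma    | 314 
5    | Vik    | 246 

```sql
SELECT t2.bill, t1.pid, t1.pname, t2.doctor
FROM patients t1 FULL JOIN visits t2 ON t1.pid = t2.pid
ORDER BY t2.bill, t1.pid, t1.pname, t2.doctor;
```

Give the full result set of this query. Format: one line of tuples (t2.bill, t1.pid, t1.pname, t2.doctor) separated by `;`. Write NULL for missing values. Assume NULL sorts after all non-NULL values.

(81, 5, Grace, NULL); (99, NULL, NULL, NULL); (120, NULL, NULL, Wendy); (158, NULL, NULL, Eve); (226, NULL, NULL, Judy); (246, 5, Grace, Vik); (314, NULL, NULL, Uma); (358, 7, Pia, Zane); (358, 7, Raj, Zane); (380, 5, Grace, Zane); (NULL, 3, Alice, NULL); (NULL, 8, Xin, NULL); (NULL, 8, Zane, NULL); (NULL, NULL, Quinn, NULL)

FULL OUTER JOIN keeps every row from both sides; unmatched rows get NULL for the other side's columns.
Matching on t1.pid = t2.pid. A NULL in a compared column never satisfies the condition.
- t1[0] pid=NULL → no match; kept with NULLs on the t2 side.
- t1[1] pid=8 → no match; kept with NULLs on the t2 side.
- t1[2] pid=8 → no match; kept with NULLs on the t2 side.
- t1[3] pid=7 → 1 match(es) in t2 → 1 row(s).
- t1[4] pid=7 → 1 match(es) in t2 → 1 row(s).
- t1[5] pid=5 → 3 match(es) in t2 → 3 row(s).
- t1[6] pid=3 → no match; kept with NULLs on the t2 side.
- 5 row(s) from t2 found no t1 partner → padded with NULL.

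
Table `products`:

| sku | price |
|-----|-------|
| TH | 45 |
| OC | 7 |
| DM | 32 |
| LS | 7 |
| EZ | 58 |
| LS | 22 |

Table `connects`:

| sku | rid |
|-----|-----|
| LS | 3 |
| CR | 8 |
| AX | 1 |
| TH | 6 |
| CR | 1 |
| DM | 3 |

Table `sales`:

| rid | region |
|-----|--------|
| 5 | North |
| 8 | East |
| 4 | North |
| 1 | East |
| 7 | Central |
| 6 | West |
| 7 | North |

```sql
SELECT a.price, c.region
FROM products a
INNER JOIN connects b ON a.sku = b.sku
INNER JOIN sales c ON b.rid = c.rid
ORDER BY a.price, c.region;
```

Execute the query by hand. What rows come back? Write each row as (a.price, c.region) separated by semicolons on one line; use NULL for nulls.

(45, West)

Step 1 — a INNER JOIN b on sku → 4 row(s).
Then INNER JOIN `sales c` on rid: keep only rows whose b.rid appears in c.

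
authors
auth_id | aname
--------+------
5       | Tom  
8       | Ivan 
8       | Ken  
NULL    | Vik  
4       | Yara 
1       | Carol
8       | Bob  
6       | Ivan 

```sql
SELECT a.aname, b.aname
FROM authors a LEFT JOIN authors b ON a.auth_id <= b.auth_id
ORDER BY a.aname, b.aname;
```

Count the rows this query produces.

LEFT JOIN keeps every row from `authors a`; unmatched rows get NULL for `authors b`'s columns.
Matching on a.auth_id <= b.auth_id. A NULL in a compared column never satisfies the condition.
- auth_id=5: 5 matching b row(s), so 5 row(s) emitted.
- auth_id=8: 3 matching b row(s), so 3 row(s) emitted.
- auth_id=8: 3 matching b row(s), so 3 row(s) emitted.
- auth_id=NULL: no b row matches, row kept with b columns NULL.
- auth_id=4: 6 matching b row(s), so 6 row(s) emitted.
- auth_id=1: 7 matching b row(s), so 7 row(s) emitted.
- auth_id=8: 3 matching b row(s), so 3 row(s) emitted.
- auth_id=6: 4 matching b row(s), so 4 row(s) emitted.
Total: 31 matched + 1 padded = 32 rows.

32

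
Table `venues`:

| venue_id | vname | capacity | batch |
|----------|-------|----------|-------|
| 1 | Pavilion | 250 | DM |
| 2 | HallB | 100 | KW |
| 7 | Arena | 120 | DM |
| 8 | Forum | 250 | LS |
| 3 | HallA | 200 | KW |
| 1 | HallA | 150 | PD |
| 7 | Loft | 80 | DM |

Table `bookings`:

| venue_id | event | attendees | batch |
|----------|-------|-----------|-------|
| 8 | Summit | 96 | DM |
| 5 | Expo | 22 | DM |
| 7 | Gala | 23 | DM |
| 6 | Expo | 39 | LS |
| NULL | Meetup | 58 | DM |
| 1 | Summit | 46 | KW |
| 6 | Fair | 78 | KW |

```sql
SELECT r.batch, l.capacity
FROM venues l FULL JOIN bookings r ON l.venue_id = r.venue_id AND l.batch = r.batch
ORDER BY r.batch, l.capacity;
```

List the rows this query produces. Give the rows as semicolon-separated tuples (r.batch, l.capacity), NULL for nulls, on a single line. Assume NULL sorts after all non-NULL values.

(DM, 80); (DM, 120); (DM, NULL); (DM, NULL); (DM, NULL); (KW, NULL); (KW, NULL); (LS, NULL); (NULL, 100); (NULL, 150); (NULL, 200); (NULL, 250); (NULL, 250)

FULL OUTER JOIN keeps every row from both sides; unmatched rows get NULL for the other side's columns.
Matching on l.venue_id = r.venue_id AND l.batch = r.batch. A NULL in a compared column never satisfies the condition.
Matched pairs: 2; unmatched l rows kept: 5; unmatched r rows kept: 6.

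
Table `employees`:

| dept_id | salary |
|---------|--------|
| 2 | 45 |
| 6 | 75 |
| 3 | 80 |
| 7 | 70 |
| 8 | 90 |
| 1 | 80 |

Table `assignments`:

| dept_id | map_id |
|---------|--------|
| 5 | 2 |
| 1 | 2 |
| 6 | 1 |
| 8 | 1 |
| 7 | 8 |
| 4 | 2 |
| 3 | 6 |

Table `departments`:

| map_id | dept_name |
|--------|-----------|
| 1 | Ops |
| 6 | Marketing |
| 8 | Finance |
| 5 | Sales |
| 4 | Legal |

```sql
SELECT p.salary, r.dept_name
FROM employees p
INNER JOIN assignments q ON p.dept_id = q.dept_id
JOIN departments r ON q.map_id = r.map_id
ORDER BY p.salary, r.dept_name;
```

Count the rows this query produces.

Step 1 — p INNER JOIN q on dept_id → 5 row(s).
Then INNER JOIN `departments r` on map_id: keep only rows whose q.map_id appears in r.
Result: 4 row(s).

4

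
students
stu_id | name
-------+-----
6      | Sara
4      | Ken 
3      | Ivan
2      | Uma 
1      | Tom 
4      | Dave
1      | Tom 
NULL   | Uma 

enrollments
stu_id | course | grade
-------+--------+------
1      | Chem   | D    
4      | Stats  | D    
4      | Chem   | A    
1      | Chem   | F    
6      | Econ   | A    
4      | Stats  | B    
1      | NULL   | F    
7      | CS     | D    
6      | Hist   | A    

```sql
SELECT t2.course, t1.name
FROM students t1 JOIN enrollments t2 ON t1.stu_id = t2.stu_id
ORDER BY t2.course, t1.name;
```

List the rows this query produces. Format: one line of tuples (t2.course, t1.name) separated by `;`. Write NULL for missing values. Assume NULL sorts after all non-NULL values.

(Chem, Dave); (Chem, Ken); (Chem, Tom); (Chem, Tom); (Chem, Tom); (Chem, Tom); (Econ, Sara); (Hist, Sara); (Stats, Dave); (Stats, Dave); (Stats, Ken); (Stats, Ken); (NULL, Tom); (NULL, Tom)

INNER JOIN keeps only pairs where the ON condition holds.
Matching on t1.stu_id = t2.stu_id. A NULL in a compared column never satisfies the condition.
- t1 row (stu_id=6): matches 2 t2 row(s) → 2 output row(s).
- t1 row (stu_id=4): matches 3 t2 row(s) → 3 output row(s).
- t1 row (stu_id=3): no match → dropped.
- t1 row (stu_id=2): no match → dropped.
- t1 row (stu_id=1): matches 3 t2 row(s) → 3 output row(s).
- t1 row (stu_id=4): matches 3 t2 row(s) → 3 output row(s).
- t1 row (stu_id=1): matches 3 t2 row(s) → 3 output row(s).
- t1 row (stu_id=NULL): no match → dropped.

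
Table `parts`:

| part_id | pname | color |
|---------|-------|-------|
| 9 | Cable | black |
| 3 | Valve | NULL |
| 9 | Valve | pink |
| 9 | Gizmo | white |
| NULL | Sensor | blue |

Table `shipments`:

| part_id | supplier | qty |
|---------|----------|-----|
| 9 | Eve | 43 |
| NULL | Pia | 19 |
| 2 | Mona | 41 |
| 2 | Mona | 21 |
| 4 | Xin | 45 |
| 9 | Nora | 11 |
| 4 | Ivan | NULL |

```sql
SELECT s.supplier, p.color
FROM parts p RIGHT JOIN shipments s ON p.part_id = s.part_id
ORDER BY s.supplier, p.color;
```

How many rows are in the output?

11

RIGHT JOIN keeps every row from `shipments`; unmatched rows get NULL for `parts`'s columns.
Matching on p.part_id = s.part_id. A NULL in a compared column never satisfies the condition.
- part_id=9: 2 matching s row(s), so 2 row(s) emitted.
- part_id=3: no matching s row.
- part_id=9: 2 matching s row(s), so 2 row(s) emitted.
- part_id=9: 2 matching s row(s), so 2 row(s) emitted.
- part_id=NULL: no matching s row.
- plus 5 unmatched s row(s), each kept with NULL p columns.
Total: 6 matched + 5 padded = 11 rows.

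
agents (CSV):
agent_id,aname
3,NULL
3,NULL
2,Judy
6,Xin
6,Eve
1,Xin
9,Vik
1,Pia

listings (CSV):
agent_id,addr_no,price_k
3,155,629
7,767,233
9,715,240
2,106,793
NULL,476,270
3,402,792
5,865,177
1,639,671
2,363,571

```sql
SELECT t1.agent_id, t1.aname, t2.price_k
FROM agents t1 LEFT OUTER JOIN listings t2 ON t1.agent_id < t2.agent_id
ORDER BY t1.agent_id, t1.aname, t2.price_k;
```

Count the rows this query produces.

30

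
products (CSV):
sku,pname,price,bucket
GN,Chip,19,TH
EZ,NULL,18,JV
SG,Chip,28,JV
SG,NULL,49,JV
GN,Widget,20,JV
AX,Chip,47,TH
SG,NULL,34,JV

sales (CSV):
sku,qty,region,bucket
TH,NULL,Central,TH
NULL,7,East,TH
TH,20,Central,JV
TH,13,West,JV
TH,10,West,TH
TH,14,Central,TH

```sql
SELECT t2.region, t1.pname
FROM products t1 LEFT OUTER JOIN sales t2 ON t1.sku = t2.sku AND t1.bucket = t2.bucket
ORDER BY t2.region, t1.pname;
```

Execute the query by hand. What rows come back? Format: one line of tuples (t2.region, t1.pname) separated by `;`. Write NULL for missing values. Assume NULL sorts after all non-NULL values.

(NULL, Chip); (NULL, Chip); (NULL, Chip); (NULL, Widget); (NULL, NULL); (NULL, NULL); (NULL, NULL)

LEFT JOIN keeps every row from `products`; unmatched rows get NULL for `sales`'s columns.
Matching on t1.sku = t2.sku AND t1.bucket = t2.bucket. A NULL in a compared column never satisfies the condition.
- t1 (sku=GN, bucket=TH) has no partner → padded with NULL.
- t1 (sku=EZ, bucket=JV) has no partner → padded with NULL.
- t1 (sku=SG, bucket=JV) has no partner → padded with NULL.
- t1 (sku=SG, bucket=JV) has no partner → padded with NULL.
- t1 (sku=GN, bucket=JV) has no partner → padded with NULL.
- t1 (sku=AX, bucket=TH) has no partner → padded with NULL.
- t1 (sku=SG, bucket=JV) has no partner → padded with NULL.
After projecting and ordering:
t2.region | t1.pname
NULL | Chip
NULL | Chip
NULL | Chip
NULL | Widget
NULL | NULL
NULL | NULL
NULL | NULL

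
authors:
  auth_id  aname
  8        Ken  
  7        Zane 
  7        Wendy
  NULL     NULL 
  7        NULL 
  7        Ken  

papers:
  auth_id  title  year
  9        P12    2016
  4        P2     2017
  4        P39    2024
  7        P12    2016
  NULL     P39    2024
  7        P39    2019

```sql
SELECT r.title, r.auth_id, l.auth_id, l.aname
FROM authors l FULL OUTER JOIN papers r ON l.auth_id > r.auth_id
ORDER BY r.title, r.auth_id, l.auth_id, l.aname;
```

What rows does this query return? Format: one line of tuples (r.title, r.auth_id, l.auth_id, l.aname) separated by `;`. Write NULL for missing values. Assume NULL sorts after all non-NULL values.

(P12, 7, 8, Ken); (P12, 9, NULL, NULL); (P2, 4, 7, Ken); (P2, 4, 7, Wendy); (P2, 4, 7, Zane); (P2, 4, 7, NULL); (P2, 4, 8, Ken); (P39, 4, 7, Ken); (P39, 4, 7, Wendy); (P39, 4, 7, Zane); (P39, 4, 7, NULL); (P39, 4, 8, Ken); (P39, 7, 8, Ken); (P39, NULL, NULL, NULL); (NULL, NULL, NULL, NULL)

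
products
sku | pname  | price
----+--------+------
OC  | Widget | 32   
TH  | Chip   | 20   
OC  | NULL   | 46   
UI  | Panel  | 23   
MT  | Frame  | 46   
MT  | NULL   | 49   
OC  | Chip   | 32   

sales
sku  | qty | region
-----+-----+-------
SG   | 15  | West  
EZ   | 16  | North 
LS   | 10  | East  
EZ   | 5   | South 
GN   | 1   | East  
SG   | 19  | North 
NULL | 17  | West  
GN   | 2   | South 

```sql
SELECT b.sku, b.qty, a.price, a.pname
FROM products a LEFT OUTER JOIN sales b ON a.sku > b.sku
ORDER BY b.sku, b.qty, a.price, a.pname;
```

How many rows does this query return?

LEFT JOIN keeps every row from `products`; unmatched rows get NULL for `sales`'s columns.
Matching on a.sku > b.sku. A NULL in a compared column never satisfies the condition.
- sku=OC: 5 matching b row(s), so 5 row(s) emitted.
- sku=TH: 7 matching b row(s), so 7 row(s) emitted.
- sku=OC: 5 matching b row(s), so 5 row(s) emitted.
- sku=UI: 7 matching b row(s), so 7 row(s) emitted.
- sku=MT: 5 matching b row(s), so 5 row(s) emitted.
- sku=MT: 5 matching b row(s), so 5 row(s) emitted.
- sku=OC: 5 matching b row(s), so 5 row(s) emitted.
Total: 39 rows.

39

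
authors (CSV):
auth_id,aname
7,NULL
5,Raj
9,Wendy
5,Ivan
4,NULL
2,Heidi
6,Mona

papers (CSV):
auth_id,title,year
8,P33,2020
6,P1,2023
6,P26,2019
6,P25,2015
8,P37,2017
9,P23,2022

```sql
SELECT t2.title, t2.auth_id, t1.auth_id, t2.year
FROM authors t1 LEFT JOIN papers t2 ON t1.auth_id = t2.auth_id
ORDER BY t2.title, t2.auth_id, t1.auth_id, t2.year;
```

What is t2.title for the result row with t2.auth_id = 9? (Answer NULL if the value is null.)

LEFT JOIN keeps every row from `authors`; unmatched rows get NULL for `papers`'s columns.
Matching on t1.auth_id = t2.auth_id.
- t1 (auth_id=7) has no partner → padded with NULL.
- t1 (auth_id=5) has no partner → padded with NULL.
- t1 (auth_id=9) pairs with 1 row(s) of t2.
- t1 (auth_id=5) has no partner → padded with NULL.
- t1 (auth_id=4) has no partner → padded with NULL.
- t1 (auth_id=2) has no partner → padded with NULL.
- t1 (auth_id=6) pairs with 3 row(s) of t2.

P23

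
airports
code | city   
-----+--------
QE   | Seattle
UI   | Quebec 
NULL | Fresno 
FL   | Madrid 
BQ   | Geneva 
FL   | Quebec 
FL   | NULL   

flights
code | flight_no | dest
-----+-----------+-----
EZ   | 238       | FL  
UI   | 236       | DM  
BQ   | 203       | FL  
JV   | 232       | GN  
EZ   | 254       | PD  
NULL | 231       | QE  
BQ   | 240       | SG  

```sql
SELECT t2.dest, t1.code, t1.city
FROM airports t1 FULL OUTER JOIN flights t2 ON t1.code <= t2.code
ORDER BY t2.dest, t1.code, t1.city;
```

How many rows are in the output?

FULL OUTER JOIN keeps every row from both sides; unmatched rows get NULL for the other side's columns.
Matching on t1.code <= t2.code. A NULL in a compared column never satisfies the condition.
- code=QE: 1 matching t2 row(s), so 1 row(s) emitted.
- code=UI: 1 matching t2 row(s), so 1 row(s) emitted.
- code=NULL: no t2 row matches, row kept with t2 columns NULL.
- code=FL: 2 matching t2 row(s), so 2 row(s) emitted.
- code=BQ: 6 matching t2 row(s), so 6 row(s) emitted.
- code=FL: 2 matching t2 row(s), so 2 row(s) emitted.
- code=FL: 2 matching t2 row(s), so 2 row(s) emitted.
- 1 row(s) from t2 found no t1 partner → padded with NULL.
Total: 14 matched + 2 padded = 16 rows.

16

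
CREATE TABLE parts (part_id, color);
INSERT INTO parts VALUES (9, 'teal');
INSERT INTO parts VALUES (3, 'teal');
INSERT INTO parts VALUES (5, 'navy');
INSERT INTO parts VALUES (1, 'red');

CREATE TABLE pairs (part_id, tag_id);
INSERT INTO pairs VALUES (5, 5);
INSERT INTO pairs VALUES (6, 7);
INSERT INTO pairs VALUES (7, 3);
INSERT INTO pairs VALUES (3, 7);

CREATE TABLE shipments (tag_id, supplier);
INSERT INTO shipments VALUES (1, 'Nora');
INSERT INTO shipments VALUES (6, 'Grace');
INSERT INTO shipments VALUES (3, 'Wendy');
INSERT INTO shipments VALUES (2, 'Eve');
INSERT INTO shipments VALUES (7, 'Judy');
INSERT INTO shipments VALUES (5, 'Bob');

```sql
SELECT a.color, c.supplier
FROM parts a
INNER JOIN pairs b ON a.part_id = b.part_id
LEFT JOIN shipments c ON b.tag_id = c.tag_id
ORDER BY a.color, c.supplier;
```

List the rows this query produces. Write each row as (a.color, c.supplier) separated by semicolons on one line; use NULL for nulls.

Joins associate left-to-right: parts INNER JOIN pairs on part_id gives 2 intermediate row(s).
Then LEFT JOIN `shipments c` on tag_id: each of those 2 rows is kept; rows whose b.tag_id has no match in c get NULL for c's columns.

(navy, Bob); (teal, Judy)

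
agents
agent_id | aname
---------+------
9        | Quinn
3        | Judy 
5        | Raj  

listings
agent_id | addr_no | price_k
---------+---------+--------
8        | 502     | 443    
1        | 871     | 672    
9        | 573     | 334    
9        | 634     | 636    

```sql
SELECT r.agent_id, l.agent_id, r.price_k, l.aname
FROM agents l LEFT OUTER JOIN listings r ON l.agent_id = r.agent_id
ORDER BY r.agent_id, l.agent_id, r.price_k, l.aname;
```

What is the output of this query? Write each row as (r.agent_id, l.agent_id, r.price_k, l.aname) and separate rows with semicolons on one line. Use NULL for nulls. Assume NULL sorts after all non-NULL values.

(9, 9, 334, Quinn); (9, 9, 636, Quinn); (NULL, 3, NULL, Judy); (NULL, 5, NULL, Raj)

LEFT JOIN keeps every row from `agents`; unmatched rows get NULL for `listings`'s columns.
Matching on l.agent_id = r.agent_id.
- agent_id=9: 2 matching r row(s), so 2 row(s) emitted.
- agent_id=3: no r row matches, row kept with r columns NULL.
- agent_id=5: no r row matches, row kept with r columns NULL.
After projecting and ordering:
r.agent_id | l.agent_id | r.price_k | l.aname
9 | 9 | 334 | Quinn
9 | 9 | 636 | Quinn
NULL | 3 | NULL | Judy
NULL | 5 | NULL | Raj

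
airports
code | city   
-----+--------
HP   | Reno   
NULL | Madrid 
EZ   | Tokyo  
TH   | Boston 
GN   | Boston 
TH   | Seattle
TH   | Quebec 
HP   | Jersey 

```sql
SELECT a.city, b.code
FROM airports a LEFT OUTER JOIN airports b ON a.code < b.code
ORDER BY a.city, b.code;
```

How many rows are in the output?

21

LEFT JOIN keeps every row from `airports a`; unmatched rows get NULL for `airports b`'s columns.
Matching on a.code < b.code. A NULL in a compared column never satisfies the condition.
Matched pairs: 17; unmatched a rows kept: 4.
Total: 17 matched + 4 padded = 21 rows.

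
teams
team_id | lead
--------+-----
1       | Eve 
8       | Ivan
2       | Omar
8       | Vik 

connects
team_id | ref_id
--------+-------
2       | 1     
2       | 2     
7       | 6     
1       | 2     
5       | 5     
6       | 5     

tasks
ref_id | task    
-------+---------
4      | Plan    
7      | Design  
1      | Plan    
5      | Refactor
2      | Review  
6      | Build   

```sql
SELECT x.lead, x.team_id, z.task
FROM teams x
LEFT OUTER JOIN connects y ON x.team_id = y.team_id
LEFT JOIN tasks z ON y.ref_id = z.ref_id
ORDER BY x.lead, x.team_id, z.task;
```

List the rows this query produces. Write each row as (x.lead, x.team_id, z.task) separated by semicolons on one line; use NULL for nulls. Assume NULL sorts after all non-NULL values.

Step 1 — x LEFT JOIN y on team_id → 5 row(s).
Then LEFT JOIN `tasks z` on ref_id: each of those 5 rows is kept; rows whose y.ref_id has no match in z get NULL for z's columns.

(Eve, 1, Review); (Ivan, 8, NULL); (Omar, 2, Plan); (Omar, 2, Review); (Vik, 8, NULL)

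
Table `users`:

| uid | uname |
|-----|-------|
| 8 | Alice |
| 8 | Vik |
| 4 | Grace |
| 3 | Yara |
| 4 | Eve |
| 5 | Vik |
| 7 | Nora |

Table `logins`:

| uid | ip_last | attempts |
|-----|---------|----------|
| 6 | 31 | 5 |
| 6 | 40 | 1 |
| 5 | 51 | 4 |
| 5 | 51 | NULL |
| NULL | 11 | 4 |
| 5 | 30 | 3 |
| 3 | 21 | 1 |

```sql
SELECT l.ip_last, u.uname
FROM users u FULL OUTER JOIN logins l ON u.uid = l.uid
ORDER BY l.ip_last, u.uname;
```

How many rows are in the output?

12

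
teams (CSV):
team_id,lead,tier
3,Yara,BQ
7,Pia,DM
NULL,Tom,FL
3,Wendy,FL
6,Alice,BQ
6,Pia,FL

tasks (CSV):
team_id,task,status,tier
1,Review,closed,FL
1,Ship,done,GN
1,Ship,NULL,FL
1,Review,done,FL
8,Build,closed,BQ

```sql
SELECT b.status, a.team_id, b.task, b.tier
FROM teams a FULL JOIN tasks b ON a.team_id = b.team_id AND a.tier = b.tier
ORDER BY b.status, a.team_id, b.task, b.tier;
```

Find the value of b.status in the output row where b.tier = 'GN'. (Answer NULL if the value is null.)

FULL OUTER JOIN keeps every row from both sides; unmatched rows get NULL for the other side's columns.
Matching on a.team_id = b.team_id AND a.tier = b.tier. A NULL in a compared column never satisfies the condition.
- a (team_id=3, tier=BQ) has no partner → padded with NULL.
- a (team_id=7, tier=DM) has no partner → padded with NULL.
- a (team_id=NULL, tier=FL) has no partner → padded with NULL.
- a (team_id=3, tier=FL) has no partner → padded with NULL.
- a (team_id=6, tier=BQ) has no partner → padded with NULL.
- a (team_id=6, tier=FL) has no partner → padded with NULL.
- 5 b row(s) had no a match → kept, a columns NULL.

done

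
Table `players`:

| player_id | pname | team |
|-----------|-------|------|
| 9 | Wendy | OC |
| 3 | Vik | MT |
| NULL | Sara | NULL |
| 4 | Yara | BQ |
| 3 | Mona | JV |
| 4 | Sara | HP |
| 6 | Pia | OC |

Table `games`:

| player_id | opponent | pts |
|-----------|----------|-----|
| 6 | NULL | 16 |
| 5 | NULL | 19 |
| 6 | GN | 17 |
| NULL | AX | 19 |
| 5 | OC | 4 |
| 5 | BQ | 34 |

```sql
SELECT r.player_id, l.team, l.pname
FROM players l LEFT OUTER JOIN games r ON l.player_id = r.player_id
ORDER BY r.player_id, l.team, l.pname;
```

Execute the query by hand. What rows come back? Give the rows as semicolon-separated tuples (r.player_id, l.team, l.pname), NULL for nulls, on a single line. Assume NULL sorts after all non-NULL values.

(6, OC, Pia); (6, OC, Pia); (NULL, BQ, Yara); (NULL, HP, Sara); (NULL, JV, Mona); (NULL, MT, Vik); (NULL, OC, Wendy); (NULL, NULL, Sara)

LEFT JOIN keeps every row from `players`; unmatched rows get NULL for `games`'s columns.
Matching on l.player_id = r.player_id. A NULL in a compared column never satisfies the condition.
Matched pairs: 2; unmatched l rows kept: 6.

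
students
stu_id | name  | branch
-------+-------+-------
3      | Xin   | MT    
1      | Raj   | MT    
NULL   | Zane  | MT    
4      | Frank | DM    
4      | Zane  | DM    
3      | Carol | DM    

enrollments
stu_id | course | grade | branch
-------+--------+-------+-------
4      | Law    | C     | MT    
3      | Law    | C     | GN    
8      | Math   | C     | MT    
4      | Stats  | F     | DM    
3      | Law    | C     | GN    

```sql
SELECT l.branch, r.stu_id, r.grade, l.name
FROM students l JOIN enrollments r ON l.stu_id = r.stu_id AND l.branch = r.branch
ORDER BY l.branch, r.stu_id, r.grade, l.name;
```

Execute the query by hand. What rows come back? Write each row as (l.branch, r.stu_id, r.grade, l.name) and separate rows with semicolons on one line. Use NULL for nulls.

(DM, 4, F, Frank); (DM, 4, F, Zane)

INNER JOIN keeps only pairs where the ON condition holds.
Matching on l.stu_id = r.stu_id AND l.branch = r.branch. A NULL in a compared column never satisfies the condition.
- l (stu_id=3, branch=MT) has no partner → excluded.
- l (stu_id=1, branch=MT) has no partner → excluded.
- l (stu_id=NULL, branch=MT) has no partner → excluded.
- l (stu_id=4, branch=DM) pairs with 1 row(s) of r.
- l (stu_id=4, branch=DM) pairs with 1 row(s) of r.
- l (stu_id=3, branch=DM) has no partner → excluded.
After projecting and ordering:
l.branch | r.stu_id | r.grade | l.name
DM | 4 | F | Frank
DM | 4 | F | Zane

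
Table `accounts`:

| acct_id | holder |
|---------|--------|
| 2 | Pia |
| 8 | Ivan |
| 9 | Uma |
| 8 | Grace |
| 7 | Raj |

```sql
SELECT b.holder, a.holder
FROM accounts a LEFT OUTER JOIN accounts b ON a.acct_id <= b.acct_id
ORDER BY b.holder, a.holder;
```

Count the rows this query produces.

16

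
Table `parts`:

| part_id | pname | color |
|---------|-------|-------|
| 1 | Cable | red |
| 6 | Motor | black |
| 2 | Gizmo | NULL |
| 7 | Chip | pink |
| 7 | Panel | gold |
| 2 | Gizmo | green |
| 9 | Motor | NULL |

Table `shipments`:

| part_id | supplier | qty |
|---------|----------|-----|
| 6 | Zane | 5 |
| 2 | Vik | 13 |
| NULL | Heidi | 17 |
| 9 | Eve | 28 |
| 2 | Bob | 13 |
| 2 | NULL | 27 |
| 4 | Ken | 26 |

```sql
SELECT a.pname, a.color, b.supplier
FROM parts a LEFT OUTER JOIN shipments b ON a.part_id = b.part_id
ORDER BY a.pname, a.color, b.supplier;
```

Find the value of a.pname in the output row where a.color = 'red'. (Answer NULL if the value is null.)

LEFT JOIN keeps every row from `parts`; unmatched rows get NULL for `shipments`'s columns.
Matching on a.part_id = b.part_id. A NULL in a compared column never satisfies the condition.
- a row (part_id=1): no match → kept, b columns NULL.
- a row (part_id=6): matches 1 b row(s) → 1 output row(s).
- a row (part_id=2): matches 3 b row(s) → 3 output row(s).
- a row (part_id=7): no match → kept, b columns NULL.
- a row (part_id=7): no match → kept, b columns NULL.
- a row (part_id=2): matches 3 b row(s) → 3 output row(s).
- a row (part_id=9): matches 1 b row(s) → 1 output row(s).

Cable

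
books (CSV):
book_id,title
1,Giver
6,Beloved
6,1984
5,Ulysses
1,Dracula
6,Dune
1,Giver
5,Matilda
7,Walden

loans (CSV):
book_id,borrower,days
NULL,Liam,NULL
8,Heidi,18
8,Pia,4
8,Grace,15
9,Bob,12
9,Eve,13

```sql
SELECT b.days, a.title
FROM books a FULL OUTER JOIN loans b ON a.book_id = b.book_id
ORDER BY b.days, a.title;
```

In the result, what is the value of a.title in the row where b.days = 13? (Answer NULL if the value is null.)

NULL

FULL OUTER JOIN keeps every row from both sides; unmatched rows get NULL for the other side's columns.
Matching on a.book_id = b.book_id. A NULL in a compared column never satisfies the condition.
- a (book_id=1) has no partner → padded with NULL.
- a (book_id=6) has no partner → padded with NULL.
- a (book_id=6) has no partner → padded with NULL.
- a (book_id=5) has no partner → padded with NULL.
- a (book_id=1) has no partner → padded with NULL.
- a (book_id=6) has no partner → padded with NULL.
- a (book_id=1) has no partner → padded with NULL.
- a (book_id=5) has no partner → padded with NULL.
- a (book_id=7) has no partner → padded with NULL.
- plus 6 unmatched b row(s), each kept with NULL a columns.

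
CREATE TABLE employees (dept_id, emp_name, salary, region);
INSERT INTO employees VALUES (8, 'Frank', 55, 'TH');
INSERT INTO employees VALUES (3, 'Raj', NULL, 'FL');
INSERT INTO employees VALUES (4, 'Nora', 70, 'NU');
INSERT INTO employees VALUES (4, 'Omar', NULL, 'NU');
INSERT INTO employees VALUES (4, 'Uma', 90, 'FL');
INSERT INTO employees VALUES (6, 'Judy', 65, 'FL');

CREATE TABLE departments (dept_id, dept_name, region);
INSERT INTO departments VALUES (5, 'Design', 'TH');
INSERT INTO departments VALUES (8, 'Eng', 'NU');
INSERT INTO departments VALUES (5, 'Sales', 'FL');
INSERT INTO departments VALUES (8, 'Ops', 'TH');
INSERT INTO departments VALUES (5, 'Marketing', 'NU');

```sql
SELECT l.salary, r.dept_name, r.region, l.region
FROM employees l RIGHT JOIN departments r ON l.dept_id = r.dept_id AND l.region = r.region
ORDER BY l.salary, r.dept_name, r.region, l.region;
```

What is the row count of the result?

5

RIGHT JOIN keeps every row from `departments`; unmatched rows get NULL for `employees`'s columns.
Matching on l.dept_id = r.dept_id AND l.region = r.region.
- l (dept_id=8, region=TH) pairs with 1 row(s) of r.
- l (dept_id=3, region=FL) has no partner in r.
- l (dept_id=4, region=NU) has no partner in r.
- l (dept_id=4, region=NU) has no partner in r.
- l (dept_id=4, region=FL) has no partner in r.
- l (dept_id=6, region=FL) has no partner in r.
- plus 4 unmatched r row(s), each kept with NULL l columns.
Total: 1 matched + 4 padded = 5 rows.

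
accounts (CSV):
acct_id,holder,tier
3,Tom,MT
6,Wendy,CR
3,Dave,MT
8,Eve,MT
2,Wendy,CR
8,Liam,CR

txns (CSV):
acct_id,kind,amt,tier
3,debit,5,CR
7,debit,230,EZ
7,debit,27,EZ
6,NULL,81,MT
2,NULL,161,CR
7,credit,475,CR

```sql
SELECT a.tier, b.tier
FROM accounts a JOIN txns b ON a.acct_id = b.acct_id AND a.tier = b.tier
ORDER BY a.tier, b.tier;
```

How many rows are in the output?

INNER JOIN keeps only pairs where the ON condition holds.
Matching on a.acct_id = b.acct_id AND a.tier = b.tier.
Matched pairs: 1.
Total: 1 rows.

1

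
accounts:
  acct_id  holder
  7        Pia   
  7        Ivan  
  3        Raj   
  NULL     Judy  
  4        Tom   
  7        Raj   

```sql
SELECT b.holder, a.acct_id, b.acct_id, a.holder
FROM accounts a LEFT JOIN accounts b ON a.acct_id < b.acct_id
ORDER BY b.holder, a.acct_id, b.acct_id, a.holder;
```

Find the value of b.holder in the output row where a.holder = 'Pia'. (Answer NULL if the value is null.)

LEFT JOIN keeps every row from `accounts a`; unmatched rows get NULL for `accounts b`'s columns.
Matching on a.acct_id < b.acct_id. A NULL in a compared column never satisfies the condition.
- a[0] acct_id=7 → no match; kept with NULLs on the b side.
- a[1] acct_id=7 → no match; kept with NULLs on the b side.
- a[2] acct_id=3 → 4 match(es) in b → 4 row(s).
- a[3] acct_id=NULL → no match; kept with NULLs on the b side.
- a[4] acct_id=4 → 3 match(es) in b → 3 row(s).
- a[5] acct_id=7 → no match; kept with NULLs on the b side.

NULL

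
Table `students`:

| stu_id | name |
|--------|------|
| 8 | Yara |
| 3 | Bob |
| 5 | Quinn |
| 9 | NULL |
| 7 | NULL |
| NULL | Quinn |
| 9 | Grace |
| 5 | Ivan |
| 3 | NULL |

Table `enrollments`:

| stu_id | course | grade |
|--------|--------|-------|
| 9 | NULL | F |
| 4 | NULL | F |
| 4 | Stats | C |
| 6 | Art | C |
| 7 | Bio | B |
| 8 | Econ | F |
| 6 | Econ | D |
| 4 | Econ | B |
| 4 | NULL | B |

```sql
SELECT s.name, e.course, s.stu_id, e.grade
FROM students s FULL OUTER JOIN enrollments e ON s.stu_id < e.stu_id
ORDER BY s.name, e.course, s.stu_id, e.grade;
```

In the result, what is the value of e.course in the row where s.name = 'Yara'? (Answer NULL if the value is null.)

FULL OUTER JOIN keeps every row from both sides; unmatched rows get NULL for the other side's columns.
Matching on s.stu_id < e.stu_id. A NULL in a compared column never satisfies the condition.
- s (stu_id=8) pairs with 1 row(s) of e.
- s (stu_id=3) pairs with 9 row(s) of e.
- s (stu_id=5) pairs with 5 row(s) of e.
- s (stu_id=9) has no partner → padded with NULL.
- s (stu_id=7) pairs with 2 row(s) of e.
- s (stu_id=NULL) has no partner → padded with NULL.
- s (stu_id=9) has no partner → padded with NULL.
- s (stu_id=5) pairs with 5 row(s) of e.
- s (stu_id=3) pairs with 9 row(s) of e.

NULL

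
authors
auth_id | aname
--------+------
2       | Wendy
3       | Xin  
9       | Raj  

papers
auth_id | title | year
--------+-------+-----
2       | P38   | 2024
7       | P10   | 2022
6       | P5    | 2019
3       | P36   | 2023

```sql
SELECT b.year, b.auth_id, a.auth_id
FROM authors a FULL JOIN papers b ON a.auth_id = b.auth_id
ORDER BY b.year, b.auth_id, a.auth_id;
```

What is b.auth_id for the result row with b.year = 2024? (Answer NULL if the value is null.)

FULL OUTER JOIN keeps every row from both sides; unmatched rows get NULL for the other side's columns.
Matching on a.auth_id = b.auth_id.
- a row (auth_id=2): matches 1 b row(s) → 1 output row(s).
- a row (auth_id=3): matches 1 b row(s) → 1 output row(s).
- a row (auth_id=9): no match → kept, b columns NULL.
- 2 b row(s) had no a match → kept, a columns NULL.

2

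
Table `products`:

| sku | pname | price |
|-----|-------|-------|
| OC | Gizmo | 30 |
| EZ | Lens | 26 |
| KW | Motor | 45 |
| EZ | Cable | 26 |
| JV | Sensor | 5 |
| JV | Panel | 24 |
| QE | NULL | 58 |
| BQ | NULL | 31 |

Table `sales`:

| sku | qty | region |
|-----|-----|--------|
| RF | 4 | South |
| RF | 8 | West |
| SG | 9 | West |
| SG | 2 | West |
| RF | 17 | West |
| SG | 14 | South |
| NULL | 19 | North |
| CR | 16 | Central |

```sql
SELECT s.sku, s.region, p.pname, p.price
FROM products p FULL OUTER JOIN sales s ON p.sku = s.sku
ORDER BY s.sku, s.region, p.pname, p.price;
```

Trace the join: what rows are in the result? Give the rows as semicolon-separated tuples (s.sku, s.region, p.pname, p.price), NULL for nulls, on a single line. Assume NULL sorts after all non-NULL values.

(CR, Central, NULL, NULL); (RF, South, NULL, NULL); (RF, West, NULL, NULL); (RF, West, NULL, NULL); (SG, South, NULL, NULL); (SG, West, NULL, NULL); (SG, West, NULL, NULL); (NULL, North, NULL, NULL); (NULL, NULL, Cable, 26); (NULL, NULL, Gizmo, 30); (NULL, NULL, Lens, 26); (NULL, NULL, Motor, 45); (NULL, NULL, Panel, 24); (NULL, NULL, Sensor, 5); (NULL, NULL, NULL, 31); (NULL, NULL, NULL, 58)

FULL OUTER JOIN keeps every row from both sides; unmatched rows get NULL for the other side's columns.
Matching on p.sku = s.sku. A NULL in a compared column never satisfies the condition.
Matched pairs: 0; unmatched p rows kept: 8; unmatched s rows kept: 8.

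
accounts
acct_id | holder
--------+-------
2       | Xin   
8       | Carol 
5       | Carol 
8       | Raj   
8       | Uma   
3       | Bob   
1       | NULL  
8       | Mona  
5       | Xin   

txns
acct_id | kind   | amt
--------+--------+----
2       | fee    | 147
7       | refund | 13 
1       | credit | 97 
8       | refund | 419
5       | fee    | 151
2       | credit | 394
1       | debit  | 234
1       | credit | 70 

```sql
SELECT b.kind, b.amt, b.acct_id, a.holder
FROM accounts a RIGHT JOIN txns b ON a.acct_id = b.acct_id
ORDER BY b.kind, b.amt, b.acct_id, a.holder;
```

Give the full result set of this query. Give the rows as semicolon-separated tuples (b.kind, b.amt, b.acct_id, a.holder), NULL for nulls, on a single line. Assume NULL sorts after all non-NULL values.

(credit, 70, 1, NULL); (credit, 97, 1, NULL); (credit, 394, 2, Xin); (debit, 234, 1, NULL); (fee, 147, 2, Xin); (fee, 151, 5, Carol); (fee, 151, 5, Xin); (refund, 13, 7, NULL); (refund, 419, 8, Carol); (refund, 419, 8, Mona); (refund, 419, 8, Raj); (refund, 419, 8, Uma)

RIGHT JOIN keeps every row from `txns`; unmatched rows get NULL for `accounts`'s columns.
Matching on a.acct_id = b.acct_id.
- acct_id=2: 2 matching b row(s), so 2 row(s) emitted.
- acct_id=8: 1 matching b row(s), so 1 row(s) emitted.
- acct_id=5: 1 matching b row(s), so 1 row(s) emitted.
- acct_id=8: 1 matching b row(s), so 1 row(s) emitted.
- acct_id=8: 1 matching b row(s), so 1 row(s) emitted.
- acct_id=3: no matching b row.
- acct_id=1: 3 matching b row(s), so 3 row(s) emitted.
- acct_id=8: 1 matching b row(s), so 1 row(s) emitted.
- acct_id=5: 1 matching b row(s), so 1 row(s) emitted.
- plus 1 unmatched b row(s), each kept with NULL a columns.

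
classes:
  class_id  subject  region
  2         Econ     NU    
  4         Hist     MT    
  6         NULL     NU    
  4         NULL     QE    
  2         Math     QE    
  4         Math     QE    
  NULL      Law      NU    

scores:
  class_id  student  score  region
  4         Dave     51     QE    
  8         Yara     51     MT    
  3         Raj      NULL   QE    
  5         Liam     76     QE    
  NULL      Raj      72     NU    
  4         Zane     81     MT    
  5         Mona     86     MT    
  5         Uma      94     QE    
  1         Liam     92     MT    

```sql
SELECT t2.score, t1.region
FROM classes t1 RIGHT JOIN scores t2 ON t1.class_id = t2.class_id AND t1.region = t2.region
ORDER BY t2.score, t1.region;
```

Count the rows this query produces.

10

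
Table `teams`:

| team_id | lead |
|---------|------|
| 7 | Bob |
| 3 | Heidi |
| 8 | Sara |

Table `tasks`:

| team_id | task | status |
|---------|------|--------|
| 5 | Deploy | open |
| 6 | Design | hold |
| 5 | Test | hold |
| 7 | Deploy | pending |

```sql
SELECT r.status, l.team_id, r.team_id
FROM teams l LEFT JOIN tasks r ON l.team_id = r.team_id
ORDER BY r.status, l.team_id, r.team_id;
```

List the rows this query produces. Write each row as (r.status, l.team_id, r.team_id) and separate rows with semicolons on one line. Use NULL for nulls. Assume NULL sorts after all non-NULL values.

LEFT JOIN keeps every row from `teams`; unmatched rows get NULL for `tasks`'s columns.
Matching on l.team_id = r.team_id.
Matched pairs: 1; unmatched l rows kept: 2.

(pending, 7, 7); (NULL, 3, NULL); (NULL, 8, NULL)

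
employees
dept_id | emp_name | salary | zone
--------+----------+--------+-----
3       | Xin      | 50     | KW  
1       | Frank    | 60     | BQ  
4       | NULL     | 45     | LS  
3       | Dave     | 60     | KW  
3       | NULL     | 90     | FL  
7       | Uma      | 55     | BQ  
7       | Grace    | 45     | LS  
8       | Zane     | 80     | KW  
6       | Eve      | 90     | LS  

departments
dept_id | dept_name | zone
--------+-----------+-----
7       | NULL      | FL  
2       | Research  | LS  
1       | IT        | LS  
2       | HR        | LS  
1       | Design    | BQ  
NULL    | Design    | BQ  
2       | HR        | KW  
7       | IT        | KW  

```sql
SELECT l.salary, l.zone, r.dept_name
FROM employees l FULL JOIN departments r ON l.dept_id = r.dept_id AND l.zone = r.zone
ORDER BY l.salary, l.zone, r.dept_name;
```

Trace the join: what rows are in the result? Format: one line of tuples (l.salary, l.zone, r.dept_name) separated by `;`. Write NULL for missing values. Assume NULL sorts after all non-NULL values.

(45, LS, NULL); (45, LS, NULL); (50, KW, NULL); (55, BQ, NULL); (60, BQ, Design); (60, KW, NULL); (80, KW, NULL); (90, FL, NULL); (90, LS, NULL); (NULL, NULL, Design); (NULL, NULL, HR); (NULL, NULL, HR); (NULL, NULL, IT); (NULL, NULL, IT); (NULL, NULL, Research); (NULL, NULL, NULL)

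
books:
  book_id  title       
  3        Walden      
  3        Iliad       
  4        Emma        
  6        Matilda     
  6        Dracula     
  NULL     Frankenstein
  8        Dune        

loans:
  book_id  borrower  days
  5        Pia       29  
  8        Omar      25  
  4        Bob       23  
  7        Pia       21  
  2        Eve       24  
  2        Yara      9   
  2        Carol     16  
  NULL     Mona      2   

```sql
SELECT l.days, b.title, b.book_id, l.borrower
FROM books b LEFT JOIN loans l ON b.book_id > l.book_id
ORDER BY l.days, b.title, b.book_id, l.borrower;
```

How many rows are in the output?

LEFT JOIN keeps every row from `books`; unmatched rows get NULL for `loans`'s columns.
Matching on b.book_id > l.book_id. A NULL in a compared column never satisfies the condition.
- b (book_id=3) pairs with 3 row(s) of l.
- b (book_id=3) pairs with 3 row(s) of l.
- b (book_id=4) pairs with 3 row(s) of l.
- b (book_id=6) pairs with 5 row(s) of l.
- b (book_id=6) pairs with 5 row(s) of l.
- b (book_id=NULL) has no partner → padded with NULL.
- b (book_id=8) pairs with 6 row(s) of l.
Total: 25 matched + 1 padded = 26 rows.

26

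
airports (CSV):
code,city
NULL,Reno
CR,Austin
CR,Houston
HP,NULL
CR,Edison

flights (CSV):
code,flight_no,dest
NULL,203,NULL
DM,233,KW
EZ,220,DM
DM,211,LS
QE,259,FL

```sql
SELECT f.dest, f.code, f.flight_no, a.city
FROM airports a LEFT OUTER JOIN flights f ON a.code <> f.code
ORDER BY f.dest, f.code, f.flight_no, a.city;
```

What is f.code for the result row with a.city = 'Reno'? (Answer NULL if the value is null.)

NULL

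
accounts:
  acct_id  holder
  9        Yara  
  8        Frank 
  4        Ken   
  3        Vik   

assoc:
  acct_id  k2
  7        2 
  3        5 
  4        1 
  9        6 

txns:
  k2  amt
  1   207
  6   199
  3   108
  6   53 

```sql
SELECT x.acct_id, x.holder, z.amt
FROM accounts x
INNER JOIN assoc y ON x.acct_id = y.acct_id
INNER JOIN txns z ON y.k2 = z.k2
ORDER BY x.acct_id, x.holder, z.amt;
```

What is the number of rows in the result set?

3

Evaluate left to right. First `accounts x INNER JOIN assoc y` on acct_id: 3 row(s).
Then INNER JOIN `txns z` on k2: keep only rows whose y.k2 appears in z.
Result: 3 row(s).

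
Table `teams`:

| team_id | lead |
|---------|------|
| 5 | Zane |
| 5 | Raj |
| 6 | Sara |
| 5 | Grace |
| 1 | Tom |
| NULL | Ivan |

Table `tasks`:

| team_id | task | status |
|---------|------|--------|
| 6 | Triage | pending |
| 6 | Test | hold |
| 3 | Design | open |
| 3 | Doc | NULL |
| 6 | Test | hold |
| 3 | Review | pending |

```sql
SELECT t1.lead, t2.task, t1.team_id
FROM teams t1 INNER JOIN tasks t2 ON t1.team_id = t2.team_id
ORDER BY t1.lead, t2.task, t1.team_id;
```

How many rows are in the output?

3

INNER JOIN keeps only pairs where the ON condition holds.
Matching on t1.team_id = t2.team_id. A NULL in a compared column never satisfies the condition.
Matched pairs: 3.
Total: 3 rows.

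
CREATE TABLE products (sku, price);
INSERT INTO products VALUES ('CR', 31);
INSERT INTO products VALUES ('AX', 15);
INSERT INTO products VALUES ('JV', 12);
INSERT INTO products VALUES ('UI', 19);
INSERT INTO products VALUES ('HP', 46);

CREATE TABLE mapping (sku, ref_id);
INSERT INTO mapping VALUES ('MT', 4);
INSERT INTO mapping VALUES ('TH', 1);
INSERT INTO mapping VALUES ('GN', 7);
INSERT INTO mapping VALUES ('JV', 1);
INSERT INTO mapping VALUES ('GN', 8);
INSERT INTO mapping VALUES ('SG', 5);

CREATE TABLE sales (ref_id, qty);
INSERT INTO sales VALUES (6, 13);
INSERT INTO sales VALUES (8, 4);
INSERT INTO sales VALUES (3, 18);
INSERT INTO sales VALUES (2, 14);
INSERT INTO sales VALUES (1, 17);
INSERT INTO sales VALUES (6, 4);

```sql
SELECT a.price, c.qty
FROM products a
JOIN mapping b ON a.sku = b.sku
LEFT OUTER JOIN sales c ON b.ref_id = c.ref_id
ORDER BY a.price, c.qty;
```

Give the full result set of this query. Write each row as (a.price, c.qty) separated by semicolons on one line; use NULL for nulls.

Joins associate left-to-right: products INNER JOIN mapping on sku gives 1 intermediate row(s).
Then LEFT JOIN `sales c` on ref_id: each of those 1 rows is kept; rows whose b.ref_id has no match in c get NULL for c's columns.

(12, 17)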